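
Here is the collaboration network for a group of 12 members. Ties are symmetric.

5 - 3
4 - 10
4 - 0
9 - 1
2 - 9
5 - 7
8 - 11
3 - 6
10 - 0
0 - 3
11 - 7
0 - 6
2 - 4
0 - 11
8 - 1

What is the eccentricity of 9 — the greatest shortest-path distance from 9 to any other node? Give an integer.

Distances from 9: 0:3, 1:1, 2:1, 3:4, 4:2, 5:5, 6:4, 7:4, 8:2, 10:3, 11:3.
The largest is 5 (to 5), so the eccentricity of 9 is 5.

5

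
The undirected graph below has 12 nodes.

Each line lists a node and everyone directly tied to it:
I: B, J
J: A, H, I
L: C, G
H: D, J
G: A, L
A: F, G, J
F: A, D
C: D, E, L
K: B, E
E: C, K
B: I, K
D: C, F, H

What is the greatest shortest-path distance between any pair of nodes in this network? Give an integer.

Eccentricity of each node (its greatest distance to any other): A:4, B:4, C:4, D:4, E:4, F:4, G:4, H:4, I:4, J:4, K:4, L:4.
The maximum eccentricity is 4, realized for instance by the pair A–K via A – J – I – B – K. So the diameter is 4.

4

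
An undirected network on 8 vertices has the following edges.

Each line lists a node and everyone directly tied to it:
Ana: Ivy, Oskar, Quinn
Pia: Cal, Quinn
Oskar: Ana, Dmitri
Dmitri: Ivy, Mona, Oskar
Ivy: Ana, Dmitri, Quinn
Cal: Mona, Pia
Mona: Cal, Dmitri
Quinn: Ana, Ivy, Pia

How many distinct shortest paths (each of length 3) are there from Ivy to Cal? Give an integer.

2

The shortest distance is 3. The length-3 paths are: Ivy–Quinn–Pia–Cal; Ivy–Dmitri–Mona–Cal.
That gives 2 distinct shortest paths.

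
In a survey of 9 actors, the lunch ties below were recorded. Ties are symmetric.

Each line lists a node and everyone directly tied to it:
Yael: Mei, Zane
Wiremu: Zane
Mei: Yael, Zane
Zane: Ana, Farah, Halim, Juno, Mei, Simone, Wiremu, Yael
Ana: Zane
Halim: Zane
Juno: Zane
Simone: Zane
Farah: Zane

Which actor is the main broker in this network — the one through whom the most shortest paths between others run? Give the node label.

Unnormalized betweenness of each node: Ana:0, Farah:0, Halim:0, Juno:0, Mei:0, Simone:0, Wiremu:0, Yael:0, Zane:27.
Zane has the largest value, 27, making it the main broker — the node through which the most shortest paths run.

Zane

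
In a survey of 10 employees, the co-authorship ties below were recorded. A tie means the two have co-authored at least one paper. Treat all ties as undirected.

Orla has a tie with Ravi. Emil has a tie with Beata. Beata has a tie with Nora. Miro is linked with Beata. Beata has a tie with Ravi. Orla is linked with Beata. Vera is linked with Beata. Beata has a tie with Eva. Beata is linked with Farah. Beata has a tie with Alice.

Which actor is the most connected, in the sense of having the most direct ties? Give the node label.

Degrees — Alice:1, Beata:9, Emil:1, Eva:1, Farah:1, Miro:1, Nora:1, Orla:2, Ravi:2, Vera:1.
The maximum is 9, attained only by Beata.

Beata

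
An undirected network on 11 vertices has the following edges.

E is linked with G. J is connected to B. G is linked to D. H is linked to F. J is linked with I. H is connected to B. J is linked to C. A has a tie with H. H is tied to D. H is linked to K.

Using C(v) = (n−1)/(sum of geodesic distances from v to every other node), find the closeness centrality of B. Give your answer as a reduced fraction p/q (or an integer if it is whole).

Distances from B: A:2, C:2, D:2, E:4, F:2, G:3, H:1, I:2, J:1, K:2. Sum = 21.
n = 11, so closeness = 10/21.

10/21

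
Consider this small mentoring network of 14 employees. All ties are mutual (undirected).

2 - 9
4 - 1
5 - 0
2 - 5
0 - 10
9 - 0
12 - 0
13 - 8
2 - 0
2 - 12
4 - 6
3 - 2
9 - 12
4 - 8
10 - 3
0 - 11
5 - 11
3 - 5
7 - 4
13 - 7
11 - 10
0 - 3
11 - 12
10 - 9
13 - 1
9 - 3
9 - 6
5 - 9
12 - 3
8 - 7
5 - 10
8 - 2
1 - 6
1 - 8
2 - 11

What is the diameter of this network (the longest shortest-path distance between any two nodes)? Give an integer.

Eccentricity of each node (its greatest distance to any other): 0:3, 1:3, 2:2, 3:3, 4:3, 5:3, 6:3, 7:4, 8:3, 9:3, 10:4, 11:3, 12:3, 13:4.
The maximum eccentricity is 4, realized for instance by the pair 13–10 via 13 – 1 – 6 – 9 – 10. So the diameter is 4.

4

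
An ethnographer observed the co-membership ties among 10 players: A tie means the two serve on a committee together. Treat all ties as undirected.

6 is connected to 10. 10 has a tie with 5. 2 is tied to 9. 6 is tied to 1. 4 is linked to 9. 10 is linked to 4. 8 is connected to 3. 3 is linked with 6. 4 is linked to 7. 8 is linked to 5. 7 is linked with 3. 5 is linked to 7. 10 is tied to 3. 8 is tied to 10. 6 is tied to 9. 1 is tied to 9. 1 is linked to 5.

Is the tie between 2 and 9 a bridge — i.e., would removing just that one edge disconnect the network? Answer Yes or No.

Yes

Without the 2–9 edge there is no alternate route between 2 and 9, so the network disconnects. It is a bridge.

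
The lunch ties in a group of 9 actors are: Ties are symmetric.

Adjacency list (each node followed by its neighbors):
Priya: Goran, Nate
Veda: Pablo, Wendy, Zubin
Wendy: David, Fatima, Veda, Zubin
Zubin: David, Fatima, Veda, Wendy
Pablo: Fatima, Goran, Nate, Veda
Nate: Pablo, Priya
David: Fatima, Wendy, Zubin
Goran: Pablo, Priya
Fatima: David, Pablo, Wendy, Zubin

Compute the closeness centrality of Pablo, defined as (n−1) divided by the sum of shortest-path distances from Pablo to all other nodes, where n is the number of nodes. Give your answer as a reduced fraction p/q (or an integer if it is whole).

2/3

Distances from Pablo: David:2, Fatima:1, Goran:1, Nate:1, Priya:2, Veda:1, Wendy:2, Zubin:2. Sum = 12.
n = 9, so closeness = 8/12 = 2/3.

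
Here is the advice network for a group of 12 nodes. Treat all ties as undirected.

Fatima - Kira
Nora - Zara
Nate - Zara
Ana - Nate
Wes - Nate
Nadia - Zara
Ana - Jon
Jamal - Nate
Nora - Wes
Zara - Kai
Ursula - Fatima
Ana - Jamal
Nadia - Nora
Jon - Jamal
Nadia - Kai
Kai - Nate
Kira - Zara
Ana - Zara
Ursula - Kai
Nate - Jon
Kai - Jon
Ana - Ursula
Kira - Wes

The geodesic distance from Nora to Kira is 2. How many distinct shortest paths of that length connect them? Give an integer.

The shortest distance is 2. The length-2 paths are: Nora–Zara–Kira; Nora–Wes–Kira.
That gives 2 distinct shortest paths.

2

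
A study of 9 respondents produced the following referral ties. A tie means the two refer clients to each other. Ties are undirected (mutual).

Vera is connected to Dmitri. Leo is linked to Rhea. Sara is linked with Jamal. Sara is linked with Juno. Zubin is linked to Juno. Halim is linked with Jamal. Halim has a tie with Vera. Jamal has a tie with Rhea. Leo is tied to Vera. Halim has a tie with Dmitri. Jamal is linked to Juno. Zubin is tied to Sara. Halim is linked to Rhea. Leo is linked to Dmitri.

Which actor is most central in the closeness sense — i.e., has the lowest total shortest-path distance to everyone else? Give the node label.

Jamal

Farness (sum of distances to all others) for each node — Dmitri:17, Halim:13, Jamal:12, Juno:16, Leo:17, Rhea:14, Sara:16, Vera:17, Zubin:22.
The smallest farness is 12, for Jamal, so Jamal has the highest closeness.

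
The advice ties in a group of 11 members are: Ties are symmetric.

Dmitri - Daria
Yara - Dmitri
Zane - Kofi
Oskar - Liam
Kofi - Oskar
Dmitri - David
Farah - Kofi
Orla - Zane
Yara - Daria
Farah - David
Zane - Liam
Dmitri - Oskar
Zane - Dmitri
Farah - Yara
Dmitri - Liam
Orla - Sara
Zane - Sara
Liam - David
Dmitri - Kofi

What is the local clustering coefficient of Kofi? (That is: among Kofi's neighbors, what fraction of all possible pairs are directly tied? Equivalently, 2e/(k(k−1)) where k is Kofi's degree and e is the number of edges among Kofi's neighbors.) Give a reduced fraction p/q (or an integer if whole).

1/3

Kofi's neighbors: Dmitri, Farah, Oskar, and Zane (k = 4).
Possible neighbor pairs: C(4,2) = 6. Edges among them: Dmitri–Oskar, Dmitri–Zane → e = 2.
Clustering(Kofi) = 2/6 = 1/3.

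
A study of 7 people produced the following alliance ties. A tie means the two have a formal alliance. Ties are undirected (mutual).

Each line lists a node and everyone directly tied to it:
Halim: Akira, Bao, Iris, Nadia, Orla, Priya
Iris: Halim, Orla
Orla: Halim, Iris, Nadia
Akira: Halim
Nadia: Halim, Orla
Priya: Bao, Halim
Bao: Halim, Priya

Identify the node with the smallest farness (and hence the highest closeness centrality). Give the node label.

Halim

Farness (sum of distances to all others) for each node — Akira:11, Bao:10, Halim:6, Iris:10, Nadia:10, Orla:9, Priya:10.
The smallest farness is 6, for Halim, so Halim has the highest closeness.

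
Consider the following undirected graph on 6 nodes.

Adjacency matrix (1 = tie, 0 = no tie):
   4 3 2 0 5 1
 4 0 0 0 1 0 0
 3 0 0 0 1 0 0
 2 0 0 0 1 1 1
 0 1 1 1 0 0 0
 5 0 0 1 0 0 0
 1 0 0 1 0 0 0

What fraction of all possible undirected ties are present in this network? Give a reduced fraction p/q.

1/3

There are 5 edges and 6 nodes, so the maximum possible is C(6,2) = 15.
Density = 5/15 = 1/3.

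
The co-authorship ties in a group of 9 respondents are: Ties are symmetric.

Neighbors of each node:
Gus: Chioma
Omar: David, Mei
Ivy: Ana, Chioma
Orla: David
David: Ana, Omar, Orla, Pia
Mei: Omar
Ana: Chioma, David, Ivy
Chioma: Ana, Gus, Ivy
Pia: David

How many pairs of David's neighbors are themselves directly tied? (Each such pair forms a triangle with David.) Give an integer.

David's neighbors are Ana, Omar, Orla, and Pia, but none of them are tied to each other, so no triangle contains David.

0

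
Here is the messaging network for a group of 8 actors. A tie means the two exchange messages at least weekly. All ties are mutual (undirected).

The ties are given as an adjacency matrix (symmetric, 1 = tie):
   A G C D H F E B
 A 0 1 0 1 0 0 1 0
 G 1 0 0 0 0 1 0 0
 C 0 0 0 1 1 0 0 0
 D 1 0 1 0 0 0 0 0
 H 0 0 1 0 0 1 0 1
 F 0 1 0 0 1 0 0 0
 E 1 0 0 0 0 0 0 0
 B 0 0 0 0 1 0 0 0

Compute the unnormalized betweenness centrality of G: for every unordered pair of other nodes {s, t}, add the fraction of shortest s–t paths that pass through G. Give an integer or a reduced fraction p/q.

9/2

Pairs whose geodesics pass through G — A–H: 1/2; A–F: 1; A–B: 1/2; D–F: 1/2; H–E: 1/2; F–E: 1; E–B: 1/2.
All other pairs contribute 0.
Summing the contributions gives betweenness(G) = 9/2.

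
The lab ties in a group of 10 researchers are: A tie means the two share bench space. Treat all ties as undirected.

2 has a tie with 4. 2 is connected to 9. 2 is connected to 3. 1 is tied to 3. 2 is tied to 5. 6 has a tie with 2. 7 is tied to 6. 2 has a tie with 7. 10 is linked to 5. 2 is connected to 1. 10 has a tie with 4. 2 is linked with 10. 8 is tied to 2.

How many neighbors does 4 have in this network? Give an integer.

4 is directly tied to 2 and 10. That is 2 neighbors, so the degree of 4 is 2.

2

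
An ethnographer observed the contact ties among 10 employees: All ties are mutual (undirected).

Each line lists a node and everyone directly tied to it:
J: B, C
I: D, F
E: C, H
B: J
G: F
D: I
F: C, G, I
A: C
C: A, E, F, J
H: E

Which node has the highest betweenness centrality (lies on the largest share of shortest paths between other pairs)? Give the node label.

C

Unnormalized betweenness of each node: A:0, B:0, C:28, D:0, E:8, F:20, G:0, H:0, I:8, J:8.
C has the largest value, 28, making it the main broker — the node through which the most shortest paths run.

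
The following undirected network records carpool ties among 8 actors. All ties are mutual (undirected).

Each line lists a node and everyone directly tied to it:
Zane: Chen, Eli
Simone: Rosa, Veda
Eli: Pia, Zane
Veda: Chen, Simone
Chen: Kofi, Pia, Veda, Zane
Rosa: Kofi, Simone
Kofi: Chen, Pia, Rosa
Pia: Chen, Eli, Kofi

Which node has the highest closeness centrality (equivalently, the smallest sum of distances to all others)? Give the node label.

Chen

Farness (sum of distances to all others) for each node — Chen:10, Eli:16, Kofi:11, Pia:12, Rosa:14, Simone:16, Veda:13, Zane:14.
The smallest farness is 10, for Chen, so Chen has the highest closeness.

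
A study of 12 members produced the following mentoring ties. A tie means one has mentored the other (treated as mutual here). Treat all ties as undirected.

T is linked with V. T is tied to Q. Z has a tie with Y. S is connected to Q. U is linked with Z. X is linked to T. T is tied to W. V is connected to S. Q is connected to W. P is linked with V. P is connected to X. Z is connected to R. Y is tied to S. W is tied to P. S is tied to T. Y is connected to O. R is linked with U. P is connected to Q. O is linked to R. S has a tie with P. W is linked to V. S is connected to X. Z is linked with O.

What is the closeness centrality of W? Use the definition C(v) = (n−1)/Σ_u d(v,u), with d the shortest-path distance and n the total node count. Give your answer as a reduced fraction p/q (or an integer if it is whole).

11/29

Distances from W: O:4, P:1, Q:1, R:5, S:2, T:1, U:5, V:1, X:2, Y:3, Z:4. Sum = 29.
n = 12, so closeness = 11/29.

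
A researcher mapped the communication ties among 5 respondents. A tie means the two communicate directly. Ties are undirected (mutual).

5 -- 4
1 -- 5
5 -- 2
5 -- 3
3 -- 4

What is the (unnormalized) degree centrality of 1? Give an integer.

1

1 is directly tied to 5. That is 1 neighbor, so the degree of 1 is 1.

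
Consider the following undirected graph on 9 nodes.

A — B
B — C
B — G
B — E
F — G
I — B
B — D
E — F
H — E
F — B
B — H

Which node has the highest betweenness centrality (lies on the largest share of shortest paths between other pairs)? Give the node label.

Unnormalized betweenness of each node: A:0, B:24, C:0, D:0, E:1/2, F:1/2, G:0, H:0, I:0.
B has the largest value, 24, making it the main broker — the node through which the most shortest paths run.

B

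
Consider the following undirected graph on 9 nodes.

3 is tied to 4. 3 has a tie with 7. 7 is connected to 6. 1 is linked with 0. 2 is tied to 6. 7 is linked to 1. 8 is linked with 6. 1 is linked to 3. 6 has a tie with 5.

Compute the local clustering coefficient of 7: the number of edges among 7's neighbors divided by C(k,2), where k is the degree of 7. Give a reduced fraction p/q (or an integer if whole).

7's neighbors: 1, 3, and 6 (k = 3).
Possible neighbor pairs: C(3,2) = 3. Edges among them: 1–3 → e = 1.
Clustering(7) = 1/3.

1/3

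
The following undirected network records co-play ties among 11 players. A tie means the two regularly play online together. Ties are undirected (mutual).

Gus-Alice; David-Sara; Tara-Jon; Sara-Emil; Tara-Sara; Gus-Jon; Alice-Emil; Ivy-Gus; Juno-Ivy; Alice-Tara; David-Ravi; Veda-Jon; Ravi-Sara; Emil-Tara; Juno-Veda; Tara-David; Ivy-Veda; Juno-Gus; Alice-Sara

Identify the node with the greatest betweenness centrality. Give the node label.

Gus

Unnormalized betweenness of each node: Alice:71/6, David:3/2, Emil:0, Gus:157/12, Ivy:7/12, Jon:9, Juno:7/12, Ravi:0, Sara:25/3, Tara:143/12, Veda:13/6.
Gus has the largest value, 157/12, making it the main broker — the node through which the most shortest paths run.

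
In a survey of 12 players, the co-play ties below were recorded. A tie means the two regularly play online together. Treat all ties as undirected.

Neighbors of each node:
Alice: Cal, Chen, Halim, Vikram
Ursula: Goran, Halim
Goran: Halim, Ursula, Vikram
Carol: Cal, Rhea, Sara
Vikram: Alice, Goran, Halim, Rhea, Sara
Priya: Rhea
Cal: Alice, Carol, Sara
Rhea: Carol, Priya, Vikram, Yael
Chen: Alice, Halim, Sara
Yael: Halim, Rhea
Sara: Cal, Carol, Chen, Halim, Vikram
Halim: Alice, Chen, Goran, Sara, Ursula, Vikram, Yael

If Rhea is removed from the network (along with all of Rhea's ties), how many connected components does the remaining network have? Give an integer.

2

Without Rhea, the remaining ties split the others into: {Alice, Cal, Carol, Chen, Goran, Halim, Sara, Ursula, Vikram, Yael}; {Priya}.
That's 2 separate components.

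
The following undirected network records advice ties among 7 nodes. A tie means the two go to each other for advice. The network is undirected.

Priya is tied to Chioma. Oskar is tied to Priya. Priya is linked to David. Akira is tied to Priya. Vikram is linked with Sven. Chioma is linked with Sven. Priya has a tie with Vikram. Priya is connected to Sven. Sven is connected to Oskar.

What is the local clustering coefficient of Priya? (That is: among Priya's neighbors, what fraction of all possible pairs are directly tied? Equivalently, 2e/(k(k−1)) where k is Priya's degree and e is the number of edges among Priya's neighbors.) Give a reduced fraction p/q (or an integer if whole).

Priya's neighbors: Akira, Chioma, David, Oskar, Sven, and Vikram (k = 6).
Possible neighbor pairs: C(6,2) = 15. Edges among them: Chioma–Sven, Oskar–Sven, Sven–Vikram → e = 3.
Clustering(Priya) = 3/15 = 1/5.

1/5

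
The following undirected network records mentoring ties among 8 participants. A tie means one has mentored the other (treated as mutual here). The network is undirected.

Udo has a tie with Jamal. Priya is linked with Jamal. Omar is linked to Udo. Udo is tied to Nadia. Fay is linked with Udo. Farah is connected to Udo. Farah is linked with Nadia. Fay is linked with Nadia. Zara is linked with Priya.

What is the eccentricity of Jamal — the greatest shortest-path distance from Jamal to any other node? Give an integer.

2

Distances from Jamal: Farah:2, Fay:2, Nadia:2, Omar:2, Priya:1, Udo:1, Zara:2.
The largest is 2 (to Zara, Omar, Fay, Nadia, and Farah), so the eccentricity of Jamal is 2.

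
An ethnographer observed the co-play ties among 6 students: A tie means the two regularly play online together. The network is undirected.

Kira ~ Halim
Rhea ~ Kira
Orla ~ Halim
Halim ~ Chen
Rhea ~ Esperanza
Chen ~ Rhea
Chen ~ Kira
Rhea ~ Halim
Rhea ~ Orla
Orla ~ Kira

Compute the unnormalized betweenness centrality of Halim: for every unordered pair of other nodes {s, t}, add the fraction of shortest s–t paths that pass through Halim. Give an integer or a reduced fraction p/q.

Pairs whose geodesics pass through Halim — Orla–Chen: 1/3.
All other pairs contribute 0.
Summing the contributions gives betweenness(Halim) = 1/3.

1/3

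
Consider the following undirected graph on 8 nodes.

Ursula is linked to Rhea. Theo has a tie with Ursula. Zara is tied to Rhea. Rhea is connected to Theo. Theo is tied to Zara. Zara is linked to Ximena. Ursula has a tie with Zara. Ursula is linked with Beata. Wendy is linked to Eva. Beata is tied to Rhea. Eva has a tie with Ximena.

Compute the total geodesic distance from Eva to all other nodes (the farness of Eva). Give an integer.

Distances from Eva: Beata:4, Rhea:3, Theo:3, Ursula:3, Wendy:1, Ximena:1, Zara:2.
Sum = 4 + 3 + 3 + 3 + 1 + 1 + 2 = 17.

17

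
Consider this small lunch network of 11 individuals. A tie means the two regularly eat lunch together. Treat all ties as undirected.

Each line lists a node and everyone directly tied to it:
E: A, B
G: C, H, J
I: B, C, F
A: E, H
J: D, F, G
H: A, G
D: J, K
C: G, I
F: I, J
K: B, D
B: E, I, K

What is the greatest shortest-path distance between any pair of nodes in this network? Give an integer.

4

Eccentricity of each node (its greatest distance to any other): A:4, B:3, C:3, D:4, E:4, F:4, G:3, H:4, I:3, J:4, K:4.
The maximum eccentricity is 4, realized for instance by the pair E–J via E – A – H – G – J. So the diameter is 4.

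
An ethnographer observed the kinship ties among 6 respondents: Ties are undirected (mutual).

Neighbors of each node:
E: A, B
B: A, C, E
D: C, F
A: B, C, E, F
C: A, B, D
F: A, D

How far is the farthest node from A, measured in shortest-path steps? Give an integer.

2

Distances from A: B:1, C:1, D:2, E:1, F:1.
The largest is 2 (to D), so the eccentricity of A is 2.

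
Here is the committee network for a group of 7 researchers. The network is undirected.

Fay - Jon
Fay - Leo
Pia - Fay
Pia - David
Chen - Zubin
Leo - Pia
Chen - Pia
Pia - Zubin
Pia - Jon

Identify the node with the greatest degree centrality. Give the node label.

Degrees — Chen:2, David:1, Fay:3, Jon:2, Leo:2, Pia:6, Zubin:2.
The maximum is 6, attained only by Pia.

Pia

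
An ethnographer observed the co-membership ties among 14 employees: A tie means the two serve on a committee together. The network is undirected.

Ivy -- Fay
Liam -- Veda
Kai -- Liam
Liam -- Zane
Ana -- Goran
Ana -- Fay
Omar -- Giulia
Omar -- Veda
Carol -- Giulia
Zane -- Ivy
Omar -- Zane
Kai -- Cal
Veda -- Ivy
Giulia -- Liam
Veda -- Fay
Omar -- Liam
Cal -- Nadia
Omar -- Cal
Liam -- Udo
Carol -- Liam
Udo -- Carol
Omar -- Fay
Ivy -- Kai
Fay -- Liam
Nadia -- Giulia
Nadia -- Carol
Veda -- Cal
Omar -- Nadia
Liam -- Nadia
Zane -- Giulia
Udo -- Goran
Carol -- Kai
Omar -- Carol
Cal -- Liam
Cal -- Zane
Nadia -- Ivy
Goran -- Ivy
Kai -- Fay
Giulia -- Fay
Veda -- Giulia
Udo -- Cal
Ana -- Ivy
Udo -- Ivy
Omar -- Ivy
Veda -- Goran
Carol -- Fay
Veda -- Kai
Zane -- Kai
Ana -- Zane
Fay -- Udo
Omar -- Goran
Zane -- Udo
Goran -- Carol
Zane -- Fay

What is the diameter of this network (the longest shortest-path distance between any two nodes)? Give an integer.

Eccentricity of each node (its greatest distance to any other): Ana:2, Cal:2, Carol:2, Fay:2, Giulia:2, Goran:2, Ivy:2, Kai:2, Liam:2, Nadia:2, Omar:2, Udo:2, Veda:2, Zane:2.
The maximum eccentricity is 2, realized for instance by the pair Goran–Liam via Goran – Udo – Liam. So the diameter is 2.

2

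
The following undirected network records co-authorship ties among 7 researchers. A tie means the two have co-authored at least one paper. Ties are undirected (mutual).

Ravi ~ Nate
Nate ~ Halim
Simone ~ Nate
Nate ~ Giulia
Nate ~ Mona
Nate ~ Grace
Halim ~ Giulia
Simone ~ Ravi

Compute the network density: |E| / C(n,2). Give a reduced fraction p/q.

There are 8 edges and 7 nodes, so the maximum possible is C(7,2) = 21.
Density = 8/21.

8/21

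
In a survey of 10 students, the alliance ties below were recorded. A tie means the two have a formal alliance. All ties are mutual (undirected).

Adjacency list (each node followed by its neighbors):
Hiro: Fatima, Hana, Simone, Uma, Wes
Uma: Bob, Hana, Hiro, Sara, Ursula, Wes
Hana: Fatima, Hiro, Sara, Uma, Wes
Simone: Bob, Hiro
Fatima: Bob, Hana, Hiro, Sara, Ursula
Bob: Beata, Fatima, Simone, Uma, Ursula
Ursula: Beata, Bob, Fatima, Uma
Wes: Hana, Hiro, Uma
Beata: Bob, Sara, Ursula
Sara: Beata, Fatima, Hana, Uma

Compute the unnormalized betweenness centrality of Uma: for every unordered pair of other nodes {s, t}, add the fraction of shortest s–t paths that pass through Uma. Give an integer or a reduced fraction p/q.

163/24

Pairs whose geodesics pass through Uma — Beata–Hiro: 3/8; Beata–Wes: 3/4; Hiro–Sara: 1/3; Hiro–Bob: 1/3; Hiro–Ursula: 1/2; Simone–Sara: 2/6; Sara–Wes: 1/2; Sara–Bob: 1/3; Sara–Ursula: 1/3; Wes–Bob: 1; Wes–Ursula: 1; Bob–Hana: 1/2; Ursula–Hana: 1/2.
All other pairs contribute 0.
Summing the contributions gives betweenness(Uma) = 163/24.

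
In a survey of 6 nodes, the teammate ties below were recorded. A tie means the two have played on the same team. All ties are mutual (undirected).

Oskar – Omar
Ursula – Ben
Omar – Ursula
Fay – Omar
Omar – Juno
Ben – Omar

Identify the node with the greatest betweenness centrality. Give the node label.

Unnormalized betweenness of each node: Ben:0, Fay:0, Juno:0, Omar:9, Oskar:0, Ursula:0.
Omar has the largest value, 9, making it the main broker — the node through which the most shortest paths run.

Omar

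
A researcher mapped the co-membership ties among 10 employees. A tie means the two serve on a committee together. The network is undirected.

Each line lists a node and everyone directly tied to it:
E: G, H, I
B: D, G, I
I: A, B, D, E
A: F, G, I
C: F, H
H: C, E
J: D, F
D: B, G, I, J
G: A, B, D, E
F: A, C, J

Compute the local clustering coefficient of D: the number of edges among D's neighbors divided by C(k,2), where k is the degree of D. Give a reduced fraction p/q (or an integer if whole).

1/3

D's neighbors: B, G, I, and J (k = 4).
Possible neighbor pairs: C(4,2) = 6. Edges among them: B–G, B–I → e = 2.
Clustering(D) = 2/6 = 1/3.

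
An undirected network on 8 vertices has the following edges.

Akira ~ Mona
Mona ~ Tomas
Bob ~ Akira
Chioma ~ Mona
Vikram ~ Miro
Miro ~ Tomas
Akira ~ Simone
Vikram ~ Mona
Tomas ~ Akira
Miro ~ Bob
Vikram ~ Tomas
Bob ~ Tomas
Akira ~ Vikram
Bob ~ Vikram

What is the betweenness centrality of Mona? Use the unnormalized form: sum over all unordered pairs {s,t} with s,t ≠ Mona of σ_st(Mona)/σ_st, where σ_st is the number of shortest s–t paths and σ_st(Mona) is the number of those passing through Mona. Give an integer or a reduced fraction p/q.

6

Pairs whose geodesics pass through Mona — Chioma–Simone: 1; Chioma–Bob: 3/3; Chioma–Tomas: 1; Chioma–Akira: 1; Chioma–Vikram: 1; Chioma–Miro: 2/2.
All other pairs contribute 0.
Summing the contributions gives betweenness(Mona) = 6.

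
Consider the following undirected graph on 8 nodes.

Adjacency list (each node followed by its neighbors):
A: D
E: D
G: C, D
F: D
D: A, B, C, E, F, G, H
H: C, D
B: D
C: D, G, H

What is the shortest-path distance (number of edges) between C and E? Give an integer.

One shortest route is C – D – E, which uses 2 edges, and C and E are not directly tied, so nothing shorter exists. So d(C,E) = 2.

2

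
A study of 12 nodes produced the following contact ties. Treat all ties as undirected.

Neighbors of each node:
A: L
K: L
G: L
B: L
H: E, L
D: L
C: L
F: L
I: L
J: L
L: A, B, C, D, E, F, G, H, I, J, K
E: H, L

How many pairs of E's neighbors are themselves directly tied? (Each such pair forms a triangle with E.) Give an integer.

E's neighbors: H and L.
Neighbor pairs that are themselves tied: E–H–L. Each forms one triangle with E, for 1 in total.

1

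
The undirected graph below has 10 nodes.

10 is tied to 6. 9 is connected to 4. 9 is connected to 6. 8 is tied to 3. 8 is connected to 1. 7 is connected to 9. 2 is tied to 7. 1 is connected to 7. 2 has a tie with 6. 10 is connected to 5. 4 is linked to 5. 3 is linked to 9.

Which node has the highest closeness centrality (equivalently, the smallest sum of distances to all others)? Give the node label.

9

Farness (sum of distances to all others) for each node — 1:22, 2:20, 3:19, 4:19, 5:23, 6:17, 7:17, 8:23, 9:14, 10:22.
The smallest farness is 14, for 9, so 9 has the highest closeness.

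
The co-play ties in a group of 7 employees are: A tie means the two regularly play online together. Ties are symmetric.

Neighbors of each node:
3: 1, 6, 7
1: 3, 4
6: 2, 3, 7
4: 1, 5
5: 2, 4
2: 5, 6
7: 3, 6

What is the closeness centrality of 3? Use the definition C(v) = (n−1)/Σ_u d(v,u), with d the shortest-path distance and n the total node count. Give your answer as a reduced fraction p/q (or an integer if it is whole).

Distances from 3: 1:1, 2:2, 4:2, 5:3, 6:1, 7:1. Sum = 10.
n = 7, so closeness = 6/10 = 3/5.

3/5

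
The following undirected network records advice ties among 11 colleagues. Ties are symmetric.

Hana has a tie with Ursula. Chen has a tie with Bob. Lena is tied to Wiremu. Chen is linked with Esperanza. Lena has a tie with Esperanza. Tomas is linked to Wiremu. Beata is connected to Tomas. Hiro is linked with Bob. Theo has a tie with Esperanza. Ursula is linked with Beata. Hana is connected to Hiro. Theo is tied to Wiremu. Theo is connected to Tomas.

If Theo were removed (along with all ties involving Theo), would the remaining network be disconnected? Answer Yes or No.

No

Even without Theo, every remaining node can still reach every other (the residual graph is connected), so Theo is not a cut vertex.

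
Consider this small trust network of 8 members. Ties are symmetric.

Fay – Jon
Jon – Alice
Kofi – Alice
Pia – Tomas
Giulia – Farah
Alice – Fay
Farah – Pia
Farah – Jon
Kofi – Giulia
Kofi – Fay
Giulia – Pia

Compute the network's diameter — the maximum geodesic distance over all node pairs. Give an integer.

Eccentricity of each node (its greatest distance to any other): Alice:4, Farah:2, Fay:4, Giulia:2, Jon:3, Kofi:3, Pia:3, Tomas:4.
The maximum eccentricity is 4, realized for instance by the pair Alice–Tomas via Alice – Kofi – Giulia – Pia – Tomas. So the diameter is 4.

4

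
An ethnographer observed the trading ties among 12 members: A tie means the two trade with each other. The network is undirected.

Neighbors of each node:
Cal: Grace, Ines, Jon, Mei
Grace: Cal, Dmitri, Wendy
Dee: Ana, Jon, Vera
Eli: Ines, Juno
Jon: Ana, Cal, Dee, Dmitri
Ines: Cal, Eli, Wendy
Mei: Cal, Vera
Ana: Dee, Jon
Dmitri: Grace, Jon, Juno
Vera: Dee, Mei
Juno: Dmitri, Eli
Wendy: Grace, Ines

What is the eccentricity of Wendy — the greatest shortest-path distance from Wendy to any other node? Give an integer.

Distances from Wendy: Ana:4, Cal:2, Dee:4, Dmitri:2, Eli:2, Grace:1, Ines:1, Jon:3, Juno:3, Mei:3, Vera:4.
The largest is 4 (to Vera, Ana, and Dee), so the eccentricity of Wendy is 4.

4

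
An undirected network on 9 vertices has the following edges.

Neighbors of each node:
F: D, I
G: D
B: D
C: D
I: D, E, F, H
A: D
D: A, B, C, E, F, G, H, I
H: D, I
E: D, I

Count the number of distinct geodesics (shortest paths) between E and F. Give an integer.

The shortest distance is 2. The length-2 paths are: E–D–F; E–I–F.
That gives 2 distinct shortest paths.

2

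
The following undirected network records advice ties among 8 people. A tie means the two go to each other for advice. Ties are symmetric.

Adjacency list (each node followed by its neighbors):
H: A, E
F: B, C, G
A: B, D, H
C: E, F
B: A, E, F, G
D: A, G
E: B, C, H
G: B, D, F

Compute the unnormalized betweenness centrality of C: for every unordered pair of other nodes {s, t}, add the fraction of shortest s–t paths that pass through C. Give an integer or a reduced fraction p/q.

5/6

Pairs whose geodesics pass through C — F–E: 1/2; F–H: 1/3.
All other pairs contribute 0.
Summing the contributions gives betweenness(C) = 5/6.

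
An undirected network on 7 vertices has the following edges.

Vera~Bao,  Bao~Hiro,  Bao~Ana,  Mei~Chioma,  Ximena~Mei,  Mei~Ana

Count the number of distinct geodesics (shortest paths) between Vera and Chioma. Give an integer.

1

The shortest distance is 4, and the only length-4 path is Vera–Bao–Ana–Mei–Chioma. So there is exactly 1 shortest path.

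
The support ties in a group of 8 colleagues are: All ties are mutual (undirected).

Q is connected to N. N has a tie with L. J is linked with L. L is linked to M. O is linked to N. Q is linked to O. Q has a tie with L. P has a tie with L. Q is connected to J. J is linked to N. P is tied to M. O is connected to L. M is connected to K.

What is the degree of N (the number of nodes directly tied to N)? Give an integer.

4

N is directly tied to J, L, O, and Q. That is 4 neighbors, so the degree of N is 4.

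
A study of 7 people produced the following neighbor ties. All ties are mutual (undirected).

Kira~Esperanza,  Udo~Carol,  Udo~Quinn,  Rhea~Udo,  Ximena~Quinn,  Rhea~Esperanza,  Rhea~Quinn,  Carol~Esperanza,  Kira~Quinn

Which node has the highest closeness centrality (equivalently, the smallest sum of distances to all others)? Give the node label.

Farness (sum of distances to all others) for each node — Carol:11, Esperanza:10, Kira:10, Quinn:8, Rhea:9, Udo:9, Ximena:13.
The smallest farness is 8, for Quinn, so Quinn has the highest closeness.

Quinn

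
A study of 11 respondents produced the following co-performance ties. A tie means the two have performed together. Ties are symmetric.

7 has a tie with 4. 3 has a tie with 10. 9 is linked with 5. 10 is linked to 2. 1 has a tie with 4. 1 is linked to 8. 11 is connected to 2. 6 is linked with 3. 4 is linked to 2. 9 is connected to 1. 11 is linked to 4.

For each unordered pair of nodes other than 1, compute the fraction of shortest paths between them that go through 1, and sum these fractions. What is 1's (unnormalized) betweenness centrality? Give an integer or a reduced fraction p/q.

23

Pairs whose geodesics pass through 1 — 8–4: 1; 8–5: 1; 8–3: 1; 8–9: 1; 8–11: 1; 8–7: 1; 8–10: 1; 8–6: 1; 8–2: 1; 4–5: 1; 4–9: 1; 5–3: 1; 5–11: 1; 5–7: 1 … (+9 more pairs).
All other pairs contribute 0.
Summing the contributions gives betweenness(1) = 23.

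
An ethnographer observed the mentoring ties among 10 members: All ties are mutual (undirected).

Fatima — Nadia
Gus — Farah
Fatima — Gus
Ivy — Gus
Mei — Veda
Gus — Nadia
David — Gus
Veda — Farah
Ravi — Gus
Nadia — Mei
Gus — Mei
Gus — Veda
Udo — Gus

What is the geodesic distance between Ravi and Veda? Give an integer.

2

One shortest route is Ravi – Gus – Veda, which uses 2 edges, and Ravi and Veda are not directly tied, so nothing shorter exists. So d(Ravi,Veda) = 2.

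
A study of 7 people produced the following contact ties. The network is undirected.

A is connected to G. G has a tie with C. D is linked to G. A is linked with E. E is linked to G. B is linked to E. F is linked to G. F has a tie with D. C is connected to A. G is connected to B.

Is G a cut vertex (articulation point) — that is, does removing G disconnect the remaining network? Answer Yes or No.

Yes

Removing G leaves {A, B, C, and E} with no path to {D and F}, so the network splits into 2 components. G is a cut vertex.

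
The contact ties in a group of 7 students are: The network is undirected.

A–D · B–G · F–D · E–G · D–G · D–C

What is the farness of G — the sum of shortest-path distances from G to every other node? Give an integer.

Distances from G: A:2, B:1, C:2, D:1, E:1, F:2.
Sum = 2 + 1 + 2 + 1 + 1 + 2 = 9.

9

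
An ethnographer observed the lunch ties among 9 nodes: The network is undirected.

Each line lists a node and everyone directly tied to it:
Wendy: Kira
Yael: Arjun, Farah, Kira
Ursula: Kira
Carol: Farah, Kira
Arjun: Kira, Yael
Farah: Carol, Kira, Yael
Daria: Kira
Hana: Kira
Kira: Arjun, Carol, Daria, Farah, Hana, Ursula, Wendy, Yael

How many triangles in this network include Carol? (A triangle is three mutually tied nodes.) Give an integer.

Carol's neighbors: Farah and Kira.
Neighbor pairs that are themselves tied: Carol–Farah–Kira. Each forms one triangle with Carol, for 1 in total.

1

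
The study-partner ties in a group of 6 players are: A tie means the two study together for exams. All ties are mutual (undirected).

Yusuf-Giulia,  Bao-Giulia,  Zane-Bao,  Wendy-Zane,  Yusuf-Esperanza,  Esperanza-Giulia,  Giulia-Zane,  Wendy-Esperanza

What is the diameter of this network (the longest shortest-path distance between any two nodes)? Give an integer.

Eccentricity of each node (its greatest distance to any other): Bao:2, Esperanza:2, Giulia:2, Wendy:2, Yusuf:2, Zane:2.
The maximum eccentricity is 2, realized for instance by the pair Yusuf–Bao via Yusuf – Giulia – Bao. So the diameter is 2.

2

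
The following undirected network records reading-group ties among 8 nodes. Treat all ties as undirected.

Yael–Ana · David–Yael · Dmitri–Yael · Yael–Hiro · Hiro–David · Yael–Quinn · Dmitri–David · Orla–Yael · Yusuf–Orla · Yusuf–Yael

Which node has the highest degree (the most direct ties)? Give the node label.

Yael

Degrees — Ana:1, David:3, Dmitri:2, Hiro:2, Orla:2, Quinn:1, Yael:7, Yusuf:2.
The maximum is 7, attained only by Yael.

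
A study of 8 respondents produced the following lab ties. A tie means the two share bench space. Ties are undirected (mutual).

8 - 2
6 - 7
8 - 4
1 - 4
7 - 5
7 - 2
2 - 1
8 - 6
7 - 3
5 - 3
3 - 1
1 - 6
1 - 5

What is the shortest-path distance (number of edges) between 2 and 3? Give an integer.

2

One shortest route is 2 – 7 – 3, which uses 2 edges, and 2 and 3 are not directly tied, so nothing shorter exists. So d(2,3) = 2.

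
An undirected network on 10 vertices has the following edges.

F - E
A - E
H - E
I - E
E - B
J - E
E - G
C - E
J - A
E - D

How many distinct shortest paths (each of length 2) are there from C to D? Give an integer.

1

The shortest distance is 2, and the only length-2 path is C–E–D. So there is exactly 1 shortest path.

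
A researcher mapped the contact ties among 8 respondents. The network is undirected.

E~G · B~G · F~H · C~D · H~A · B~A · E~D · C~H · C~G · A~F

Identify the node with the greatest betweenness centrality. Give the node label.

C

Unnormalized betweenness of each node: A:17/6, B:17/6, C:43/6, D:4/3, E:1, F:0, G:17/3, H:31/6.
C has the largest value, 43/6, making it the main broker — the node through which the most shortest paths run.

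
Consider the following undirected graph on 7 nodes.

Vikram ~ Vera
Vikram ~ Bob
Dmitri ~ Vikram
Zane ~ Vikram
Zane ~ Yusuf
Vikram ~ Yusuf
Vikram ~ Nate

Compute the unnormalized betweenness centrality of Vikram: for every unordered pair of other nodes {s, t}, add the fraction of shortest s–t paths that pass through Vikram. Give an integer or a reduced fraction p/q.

14

Pairs whose geodesics pass through Vikram — Zane–Nate: 1; Zane–Vera: 1; Zane–Bob: 1; Zane–Dmitri: 1; Nate–Yusuf: 1; Nate–Vera: 1; Nate–Bob: 1; Nate–Dmitri: 1; Yusuf–Vera: 1; Yusuf–Bob: 1; Yusuf–Dmitri: 1; Vera–Bob: 1; Vera–Dmitri: 1; Bob–Dmitri: 1.
All other pairs contribute 0.
Summing the contributions gives betweenness(Vikram) = 14.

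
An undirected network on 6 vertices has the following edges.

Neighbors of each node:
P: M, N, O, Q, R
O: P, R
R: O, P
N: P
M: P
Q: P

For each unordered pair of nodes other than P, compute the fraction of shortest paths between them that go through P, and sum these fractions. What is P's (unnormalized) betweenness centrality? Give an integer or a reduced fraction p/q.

Pairs whose geodesics pass through P — O–N: 1; O–Q: 1; O–M: 1; N–R: 1; N–Q: 1; N–M: 1; R–Q: 1; R–M: 1; Q–M: 1.
All other pairs contribute 0.
Summing the contributions gives betweenness(P) = 9.

9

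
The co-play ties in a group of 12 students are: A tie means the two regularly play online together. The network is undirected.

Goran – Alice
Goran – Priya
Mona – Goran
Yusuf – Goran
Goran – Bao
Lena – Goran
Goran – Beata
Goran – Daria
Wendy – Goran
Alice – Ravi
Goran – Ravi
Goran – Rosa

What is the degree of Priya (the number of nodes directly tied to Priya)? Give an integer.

1

Priya is directly tied to Goran. That is 1 neighbor, so the degree of Priya is 1.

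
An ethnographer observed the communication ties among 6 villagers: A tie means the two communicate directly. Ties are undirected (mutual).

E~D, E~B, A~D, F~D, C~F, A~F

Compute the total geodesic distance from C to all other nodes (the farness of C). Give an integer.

12

Distances from C: A:2, B:4, D:2, E:3, F:1.
Sum = 2 + 4 + 2 + 3 + 1 = 12.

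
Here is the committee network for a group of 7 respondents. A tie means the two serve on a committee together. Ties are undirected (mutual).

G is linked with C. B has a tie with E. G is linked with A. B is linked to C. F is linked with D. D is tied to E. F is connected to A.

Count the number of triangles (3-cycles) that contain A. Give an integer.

0

A's neighbors are F and G, but none of them are tied to each other, so no triangle contains A.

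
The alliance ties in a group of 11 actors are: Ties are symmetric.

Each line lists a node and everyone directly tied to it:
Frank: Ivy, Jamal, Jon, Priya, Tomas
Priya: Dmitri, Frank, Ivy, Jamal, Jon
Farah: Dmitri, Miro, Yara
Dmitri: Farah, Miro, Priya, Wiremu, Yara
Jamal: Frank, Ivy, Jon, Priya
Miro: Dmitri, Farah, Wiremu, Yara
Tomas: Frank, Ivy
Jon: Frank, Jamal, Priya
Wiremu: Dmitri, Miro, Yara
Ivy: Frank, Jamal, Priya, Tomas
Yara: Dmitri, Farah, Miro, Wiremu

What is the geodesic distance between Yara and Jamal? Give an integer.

One shortest route is Yara – Dmitri – Priya – Jamal, which uses 3 edges, and at distance 2 from Yara we only reach {Priya}, which does not include Jamal. So d(Yara,Jamal) = 3.

3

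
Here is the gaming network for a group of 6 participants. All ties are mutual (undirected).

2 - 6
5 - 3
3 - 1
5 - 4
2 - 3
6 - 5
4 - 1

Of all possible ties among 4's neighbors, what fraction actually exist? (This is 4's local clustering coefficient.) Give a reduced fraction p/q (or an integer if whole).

0

4's neighbors: 1 and 5 (k = 2).
Possible neighbor pairs: C(2,2) = 1. Edges among them: none → e = 0.
Clustering(4) = 0/1.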